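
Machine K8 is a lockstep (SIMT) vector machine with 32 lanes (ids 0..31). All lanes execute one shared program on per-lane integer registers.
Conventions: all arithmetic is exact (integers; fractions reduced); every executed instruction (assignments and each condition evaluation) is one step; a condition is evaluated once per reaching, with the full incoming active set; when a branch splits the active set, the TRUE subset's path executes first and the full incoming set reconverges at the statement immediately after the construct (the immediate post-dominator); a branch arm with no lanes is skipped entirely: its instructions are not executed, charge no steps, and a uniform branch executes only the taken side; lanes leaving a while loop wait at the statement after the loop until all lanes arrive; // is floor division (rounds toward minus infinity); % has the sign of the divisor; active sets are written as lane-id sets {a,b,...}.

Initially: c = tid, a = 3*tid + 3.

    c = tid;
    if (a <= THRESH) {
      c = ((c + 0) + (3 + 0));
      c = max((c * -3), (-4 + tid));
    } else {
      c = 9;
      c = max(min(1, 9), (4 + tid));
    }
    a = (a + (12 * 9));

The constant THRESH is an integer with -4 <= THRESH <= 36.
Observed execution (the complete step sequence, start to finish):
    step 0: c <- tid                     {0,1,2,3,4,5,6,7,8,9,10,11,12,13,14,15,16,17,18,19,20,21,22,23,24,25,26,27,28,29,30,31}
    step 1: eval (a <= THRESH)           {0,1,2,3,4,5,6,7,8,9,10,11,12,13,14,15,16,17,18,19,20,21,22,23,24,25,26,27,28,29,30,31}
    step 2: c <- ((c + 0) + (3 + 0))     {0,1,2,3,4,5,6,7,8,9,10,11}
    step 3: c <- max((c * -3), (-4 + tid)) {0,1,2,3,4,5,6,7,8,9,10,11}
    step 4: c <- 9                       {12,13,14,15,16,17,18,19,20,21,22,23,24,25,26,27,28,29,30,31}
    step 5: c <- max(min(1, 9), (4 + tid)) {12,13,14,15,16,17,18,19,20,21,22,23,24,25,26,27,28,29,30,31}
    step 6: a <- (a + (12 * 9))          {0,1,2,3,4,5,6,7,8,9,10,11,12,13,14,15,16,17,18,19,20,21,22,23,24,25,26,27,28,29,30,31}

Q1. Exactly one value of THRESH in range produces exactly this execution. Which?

Answer: THRESH = 36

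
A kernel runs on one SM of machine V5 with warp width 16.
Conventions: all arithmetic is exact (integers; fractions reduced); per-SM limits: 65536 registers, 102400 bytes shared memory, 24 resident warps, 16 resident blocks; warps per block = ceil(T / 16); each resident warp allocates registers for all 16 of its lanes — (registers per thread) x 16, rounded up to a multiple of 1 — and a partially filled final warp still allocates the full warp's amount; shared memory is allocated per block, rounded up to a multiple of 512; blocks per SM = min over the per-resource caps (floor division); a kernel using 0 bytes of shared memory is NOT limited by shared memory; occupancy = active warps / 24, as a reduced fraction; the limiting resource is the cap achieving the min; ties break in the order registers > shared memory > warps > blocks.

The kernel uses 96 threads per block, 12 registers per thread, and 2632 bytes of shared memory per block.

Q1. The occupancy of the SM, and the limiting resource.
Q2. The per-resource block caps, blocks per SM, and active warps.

Answer: occupancy 1, limited by warps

registers: 56 blocks
shared memory: 33 blocks
warps: 4 blocks
blocks: 16 blocks

Answer: 4 blocks, 24 active warps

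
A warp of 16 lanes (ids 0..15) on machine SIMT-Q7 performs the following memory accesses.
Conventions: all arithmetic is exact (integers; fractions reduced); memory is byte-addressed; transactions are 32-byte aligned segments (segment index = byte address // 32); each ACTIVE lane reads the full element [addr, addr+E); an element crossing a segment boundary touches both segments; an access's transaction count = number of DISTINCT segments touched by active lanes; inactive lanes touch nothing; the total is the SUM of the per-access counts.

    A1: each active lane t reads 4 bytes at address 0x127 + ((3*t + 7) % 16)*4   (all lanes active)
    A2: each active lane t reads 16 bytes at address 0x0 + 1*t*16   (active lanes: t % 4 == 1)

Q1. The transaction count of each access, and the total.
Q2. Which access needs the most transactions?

A1: 3 transactions
A2: 4 transactions

Answer: 3,4; total 7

Answer: A2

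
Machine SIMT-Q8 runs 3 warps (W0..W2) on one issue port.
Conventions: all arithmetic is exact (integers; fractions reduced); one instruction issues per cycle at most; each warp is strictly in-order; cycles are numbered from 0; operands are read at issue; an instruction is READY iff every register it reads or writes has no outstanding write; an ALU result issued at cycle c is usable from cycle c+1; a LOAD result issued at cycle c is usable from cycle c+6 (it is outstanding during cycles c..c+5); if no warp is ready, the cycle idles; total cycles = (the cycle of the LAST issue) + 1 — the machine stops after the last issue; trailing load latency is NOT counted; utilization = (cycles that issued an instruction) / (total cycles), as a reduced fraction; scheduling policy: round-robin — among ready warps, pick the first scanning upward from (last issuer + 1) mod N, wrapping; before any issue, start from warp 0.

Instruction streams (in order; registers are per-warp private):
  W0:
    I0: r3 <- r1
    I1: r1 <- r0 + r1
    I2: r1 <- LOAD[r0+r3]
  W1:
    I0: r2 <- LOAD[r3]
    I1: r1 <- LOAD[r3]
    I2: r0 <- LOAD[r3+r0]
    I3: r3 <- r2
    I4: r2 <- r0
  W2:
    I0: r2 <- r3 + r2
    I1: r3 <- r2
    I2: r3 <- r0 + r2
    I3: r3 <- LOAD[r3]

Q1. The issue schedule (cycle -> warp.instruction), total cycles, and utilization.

cycle 0: W0.I0
cycle 1: W1.I0
cycle 2: W2.I0
cycle 3: W0.I1
cycle 4: W1.I1
cycle 5: W2.I1
cycle 6: W0.I2
cycle 7: W1.I2
cycle 8: W2.I2
cycle 9: W1.I3
cycle 10: W2.I3
cycle 11: idle
cycle 12: idle
cycle 13: W1.I4

Answer: 14 cycles, utilization 6/7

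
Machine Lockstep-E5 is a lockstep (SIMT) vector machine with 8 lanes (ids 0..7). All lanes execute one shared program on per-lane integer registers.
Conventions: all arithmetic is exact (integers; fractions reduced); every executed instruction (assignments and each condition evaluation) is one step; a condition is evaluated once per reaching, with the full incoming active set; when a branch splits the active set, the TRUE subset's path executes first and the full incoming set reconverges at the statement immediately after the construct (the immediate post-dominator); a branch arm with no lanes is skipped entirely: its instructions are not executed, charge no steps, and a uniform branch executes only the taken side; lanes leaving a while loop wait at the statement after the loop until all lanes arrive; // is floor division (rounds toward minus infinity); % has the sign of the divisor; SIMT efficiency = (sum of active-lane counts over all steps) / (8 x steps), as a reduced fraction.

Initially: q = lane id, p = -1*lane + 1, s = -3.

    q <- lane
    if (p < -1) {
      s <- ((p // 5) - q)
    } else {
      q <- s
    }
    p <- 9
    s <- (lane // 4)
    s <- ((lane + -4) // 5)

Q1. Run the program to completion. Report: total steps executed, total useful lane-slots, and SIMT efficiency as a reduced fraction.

Answer: 7 steps, 48 useful, 6/7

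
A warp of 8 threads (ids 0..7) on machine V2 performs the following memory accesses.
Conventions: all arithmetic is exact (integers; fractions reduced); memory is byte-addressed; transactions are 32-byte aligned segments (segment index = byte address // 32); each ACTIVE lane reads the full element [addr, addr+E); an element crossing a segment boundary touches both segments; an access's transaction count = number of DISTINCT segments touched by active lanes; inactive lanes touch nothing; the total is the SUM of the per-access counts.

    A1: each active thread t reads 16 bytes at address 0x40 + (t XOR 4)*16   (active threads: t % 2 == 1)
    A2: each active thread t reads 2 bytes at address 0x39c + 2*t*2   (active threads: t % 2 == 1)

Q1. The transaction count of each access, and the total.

A1: 4 transactions
A2: 1 transaction

Answer: 4,1; total 5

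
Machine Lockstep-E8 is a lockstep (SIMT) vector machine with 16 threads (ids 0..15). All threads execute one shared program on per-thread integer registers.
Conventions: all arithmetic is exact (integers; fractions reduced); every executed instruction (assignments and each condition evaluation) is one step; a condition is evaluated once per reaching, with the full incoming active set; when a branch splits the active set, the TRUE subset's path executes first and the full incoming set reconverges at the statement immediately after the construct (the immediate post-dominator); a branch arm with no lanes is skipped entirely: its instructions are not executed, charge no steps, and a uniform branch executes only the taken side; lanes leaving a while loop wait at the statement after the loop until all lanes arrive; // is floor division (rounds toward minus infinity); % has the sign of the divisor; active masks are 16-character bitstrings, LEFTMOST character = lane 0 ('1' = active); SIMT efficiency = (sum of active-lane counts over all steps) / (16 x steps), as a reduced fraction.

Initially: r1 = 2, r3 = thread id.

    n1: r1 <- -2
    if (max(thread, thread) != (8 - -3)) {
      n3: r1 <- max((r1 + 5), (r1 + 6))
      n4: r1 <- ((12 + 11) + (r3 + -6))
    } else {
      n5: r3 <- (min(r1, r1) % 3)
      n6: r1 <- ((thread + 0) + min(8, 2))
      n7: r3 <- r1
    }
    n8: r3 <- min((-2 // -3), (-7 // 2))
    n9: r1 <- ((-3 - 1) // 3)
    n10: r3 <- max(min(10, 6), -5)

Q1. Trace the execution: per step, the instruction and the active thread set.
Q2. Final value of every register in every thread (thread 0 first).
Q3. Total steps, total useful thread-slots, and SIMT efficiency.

step 0: r1 <- -2                     1111111111111111
step 1: eval (max(thread, thread) != (8 - -3)) 1111111111111111
step 2: r1 <- max((r1 + 5), (r1 + 6)) 1111111111101111
step 3: r1 <- ((12 + 11) + (r3 + -6)) 1111111111101111
step 4: r3 <- (min(r1, r1) % 3)      0000000000010000
step 5: r1 <- ((thread + 0) + min(8, 2)) 0000000000010000
step 6: r3 <- r1                     0000000000010000
step 7: r3 <- min((-2 // -3), (-7 // 2)) 1111111111111111
step 8: r1 <- ((-3 - 1) // 3)        1111111111111111
step 9: r3 <- max(min(10, 6), -5)    1111111111111111

Answer: 10 steps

r1: -2,-2,-2,-2,-2,-2,-2,-2,-2,-2,-2,-2,-2,-2,-2,-2
r3: 6,6,6,6,6,6,6,6,6,6,6,6,6,6,6,6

steps = 10; useful = 113; efficiency = 113/160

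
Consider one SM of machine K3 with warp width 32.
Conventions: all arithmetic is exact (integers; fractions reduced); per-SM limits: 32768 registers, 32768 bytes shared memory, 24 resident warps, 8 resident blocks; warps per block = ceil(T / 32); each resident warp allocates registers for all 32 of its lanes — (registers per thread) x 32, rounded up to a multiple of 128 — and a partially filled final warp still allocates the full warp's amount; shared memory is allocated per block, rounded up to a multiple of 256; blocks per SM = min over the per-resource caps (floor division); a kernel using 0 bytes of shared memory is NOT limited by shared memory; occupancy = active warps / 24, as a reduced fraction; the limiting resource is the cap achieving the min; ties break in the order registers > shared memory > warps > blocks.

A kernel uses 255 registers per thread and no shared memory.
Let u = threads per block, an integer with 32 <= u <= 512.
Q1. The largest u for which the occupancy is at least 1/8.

Answer: u = 128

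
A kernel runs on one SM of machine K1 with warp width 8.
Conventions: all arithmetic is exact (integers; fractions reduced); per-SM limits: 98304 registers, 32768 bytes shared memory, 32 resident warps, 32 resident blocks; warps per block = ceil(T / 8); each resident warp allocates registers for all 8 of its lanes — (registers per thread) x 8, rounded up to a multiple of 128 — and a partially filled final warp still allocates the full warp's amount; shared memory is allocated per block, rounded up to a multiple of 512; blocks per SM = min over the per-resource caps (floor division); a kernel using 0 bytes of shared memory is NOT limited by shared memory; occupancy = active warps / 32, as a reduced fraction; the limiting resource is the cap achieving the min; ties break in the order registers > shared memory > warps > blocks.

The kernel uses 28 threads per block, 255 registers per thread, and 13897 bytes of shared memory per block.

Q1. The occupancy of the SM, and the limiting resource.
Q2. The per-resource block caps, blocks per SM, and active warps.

Answer: occupancy 1/4, limited by shared memory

registers: 12 blocks
shared memory: 2 blocks
warps: 8 blocks
blocks: 32 blocks

Answer: 2 blocks, 8 active warps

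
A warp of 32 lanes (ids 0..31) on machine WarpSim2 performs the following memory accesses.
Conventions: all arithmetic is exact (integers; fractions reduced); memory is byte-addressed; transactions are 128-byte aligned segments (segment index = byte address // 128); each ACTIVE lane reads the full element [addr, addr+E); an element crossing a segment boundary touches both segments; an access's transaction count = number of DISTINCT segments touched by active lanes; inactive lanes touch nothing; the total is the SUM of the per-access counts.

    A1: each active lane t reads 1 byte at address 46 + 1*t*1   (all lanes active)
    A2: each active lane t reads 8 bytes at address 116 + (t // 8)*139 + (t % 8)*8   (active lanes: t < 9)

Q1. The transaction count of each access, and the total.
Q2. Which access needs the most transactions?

A1: 1 transaction
A2: 3 transactions

Answer: 1,3; total 4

Answer: A2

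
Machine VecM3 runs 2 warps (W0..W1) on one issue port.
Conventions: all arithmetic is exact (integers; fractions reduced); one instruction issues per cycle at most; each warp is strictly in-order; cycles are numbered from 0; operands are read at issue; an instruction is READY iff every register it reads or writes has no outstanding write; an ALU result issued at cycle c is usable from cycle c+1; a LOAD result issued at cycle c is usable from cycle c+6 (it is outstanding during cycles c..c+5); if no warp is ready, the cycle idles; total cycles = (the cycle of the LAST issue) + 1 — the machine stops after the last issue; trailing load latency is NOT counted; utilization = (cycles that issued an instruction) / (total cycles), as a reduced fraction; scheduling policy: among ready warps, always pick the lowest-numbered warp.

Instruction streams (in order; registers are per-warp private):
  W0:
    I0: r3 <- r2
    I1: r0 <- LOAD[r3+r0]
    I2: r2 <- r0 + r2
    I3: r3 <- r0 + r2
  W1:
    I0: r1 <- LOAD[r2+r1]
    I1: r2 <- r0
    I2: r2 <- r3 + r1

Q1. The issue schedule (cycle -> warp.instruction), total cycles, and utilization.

cycle 0: W0.I0
cycle 1: W0.I1
cycle 2: W1.I0
cycle 3: W1.I1
cycle 4: idle
cycle 5: idle
cycle 6: idle
cycle 7: W0.I2
cycle 8: W0.I3
cycle 9: W1.I2

Answer: 10 cycles, utilization 7/10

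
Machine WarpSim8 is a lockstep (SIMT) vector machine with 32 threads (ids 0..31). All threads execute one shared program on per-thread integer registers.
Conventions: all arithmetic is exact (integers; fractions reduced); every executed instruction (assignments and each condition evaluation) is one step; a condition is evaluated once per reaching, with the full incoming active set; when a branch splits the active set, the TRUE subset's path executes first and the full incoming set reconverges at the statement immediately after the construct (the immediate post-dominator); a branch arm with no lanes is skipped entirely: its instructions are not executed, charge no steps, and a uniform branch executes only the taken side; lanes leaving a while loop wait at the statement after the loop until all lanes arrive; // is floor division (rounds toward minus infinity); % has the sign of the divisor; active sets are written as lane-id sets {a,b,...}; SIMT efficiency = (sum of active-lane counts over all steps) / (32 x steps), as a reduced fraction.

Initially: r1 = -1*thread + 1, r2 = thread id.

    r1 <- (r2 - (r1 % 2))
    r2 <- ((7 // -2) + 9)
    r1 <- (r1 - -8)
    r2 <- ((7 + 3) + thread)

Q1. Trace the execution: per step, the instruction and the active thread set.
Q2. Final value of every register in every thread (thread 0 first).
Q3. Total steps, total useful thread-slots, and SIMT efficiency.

step 0: r1 <- (r2 - (r1 % 2))        {0,1,2,3,4,5,6,7,8,9,10,11,12,13,14,15,16,17,18,19,20,21,22,23,24,25,26,27,28,29,30,31}
step 1: r2 <- ((7 // -2) + 9)        {0,1,2,3,4,5,6,7,8,9,10,11,12,13,14,15,16,17,18,19,20,21,22,23,24,25,26,27,28,29,30,31}
step 2: r1 <- (r1 - -8)              {0,1,2,3,4,5,6,7,8,9,10,11,12,13,14,15,16,17,18,19,20,21,22,23,24,25,26,27,28,29,30,31}
step 3: r2 <- ((7 + 3) + thread)     {0,1,2,3,4,5,6,7,8,9,10,11,12,13,14,15,16,17,18,19,20,21,22,23,24,25,26,27,28,29,30,31}

Answer: 4 steps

r1: 7,9,9,11,11,13,13,15,15,17,17,19,19,21,21,23,23,25,25,27,27,29,29,31,31,33,33,35,35,37,37,39
r2: 10,11,12,13,14,15,16,17,18,19,20,21,22,23,24,25,26,27,28,29,30,31,32,33,34,35,36,37,38,39,40,41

steps = 4; useful = 128; efficiency = 128/128 = 1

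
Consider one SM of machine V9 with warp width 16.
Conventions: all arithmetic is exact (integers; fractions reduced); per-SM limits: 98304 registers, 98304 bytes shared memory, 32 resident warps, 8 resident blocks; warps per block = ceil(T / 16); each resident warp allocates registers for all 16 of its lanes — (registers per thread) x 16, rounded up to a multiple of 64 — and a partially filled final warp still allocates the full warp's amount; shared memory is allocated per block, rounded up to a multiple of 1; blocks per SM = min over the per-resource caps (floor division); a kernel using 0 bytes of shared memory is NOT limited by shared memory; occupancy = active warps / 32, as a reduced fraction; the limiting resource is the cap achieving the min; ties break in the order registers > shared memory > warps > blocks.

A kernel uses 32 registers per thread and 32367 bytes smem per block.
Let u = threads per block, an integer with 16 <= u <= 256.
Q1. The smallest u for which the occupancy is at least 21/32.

Answer: u = 97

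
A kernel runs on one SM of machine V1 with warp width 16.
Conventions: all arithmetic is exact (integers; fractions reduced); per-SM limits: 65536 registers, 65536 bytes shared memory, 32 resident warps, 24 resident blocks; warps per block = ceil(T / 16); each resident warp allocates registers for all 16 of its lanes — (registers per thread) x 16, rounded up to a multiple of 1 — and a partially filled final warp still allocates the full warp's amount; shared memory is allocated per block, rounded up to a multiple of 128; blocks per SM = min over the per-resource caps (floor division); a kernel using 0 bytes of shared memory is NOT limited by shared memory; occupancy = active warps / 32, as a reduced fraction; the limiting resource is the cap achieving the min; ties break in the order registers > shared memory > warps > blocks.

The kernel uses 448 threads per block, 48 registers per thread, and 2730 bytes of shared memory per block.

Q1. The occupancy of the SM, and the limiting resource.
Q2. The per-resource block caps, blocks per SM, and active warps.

Answer: occupancy 7/8, limited by warps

registers: 3 blocks
shared memory: 23 blocks
warps: 1 block
blocks: 24 blocks

Answer: 1 block, 28 active warps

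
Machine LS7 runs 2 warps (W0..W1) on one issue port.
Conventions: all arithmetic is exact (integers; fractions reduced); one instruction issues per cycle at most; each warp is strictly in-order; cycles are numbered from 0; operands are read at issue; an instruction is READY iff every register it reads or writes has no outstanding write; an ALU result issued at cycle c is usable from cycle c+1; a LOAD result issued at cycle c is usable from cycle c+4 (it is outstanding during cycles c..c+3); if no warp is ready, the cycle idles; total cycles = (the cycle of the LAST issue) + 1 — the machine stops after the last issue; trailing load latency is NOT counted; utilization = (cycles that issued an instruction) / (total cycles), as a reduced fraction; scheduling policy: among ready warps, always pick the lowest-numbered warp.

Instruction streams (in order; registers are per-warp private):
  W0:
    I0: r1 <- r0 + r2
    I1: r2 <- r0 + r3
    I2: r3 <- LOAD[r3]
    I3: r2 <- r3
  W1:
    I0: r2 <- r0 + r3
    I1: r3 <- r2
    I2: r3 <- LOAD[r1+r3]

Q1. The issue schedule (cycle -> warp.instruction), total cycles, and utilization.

cycle 0: W0.I0
cycle 1: W0.I1
cycle 2: W0.I2
cycle 3: W1.I0
cycle 4: W1.I1
cycle 5: W1.I2
cycle 6: W0.I3

Answer: 7 cycles, utilization 1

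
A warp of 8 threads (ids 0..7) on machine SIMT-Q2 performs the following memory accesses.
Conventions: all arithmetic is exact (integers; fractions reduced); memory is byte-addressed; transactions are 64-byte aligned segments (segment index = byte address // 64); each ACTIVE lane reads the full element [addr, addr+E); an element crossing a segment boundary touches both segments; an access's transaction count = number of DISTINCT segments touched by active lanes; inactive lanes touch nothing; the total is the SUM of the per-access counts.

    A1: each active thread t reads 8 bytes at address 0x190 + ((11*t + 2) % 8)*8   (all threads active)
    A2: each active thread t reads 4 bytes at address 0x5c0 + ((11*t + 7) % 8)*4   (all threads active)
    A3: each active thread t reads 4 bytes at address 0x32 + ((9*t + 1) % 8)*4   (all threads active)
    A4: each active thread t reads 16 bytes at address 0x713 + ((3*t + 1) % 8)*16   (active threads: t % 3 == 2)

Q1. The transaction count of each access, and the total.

A1: 2 transactions
A2: 1 transaction
A3: 2 transactions
A4: 2 transactions

Answer: 2,1,2,2; total 7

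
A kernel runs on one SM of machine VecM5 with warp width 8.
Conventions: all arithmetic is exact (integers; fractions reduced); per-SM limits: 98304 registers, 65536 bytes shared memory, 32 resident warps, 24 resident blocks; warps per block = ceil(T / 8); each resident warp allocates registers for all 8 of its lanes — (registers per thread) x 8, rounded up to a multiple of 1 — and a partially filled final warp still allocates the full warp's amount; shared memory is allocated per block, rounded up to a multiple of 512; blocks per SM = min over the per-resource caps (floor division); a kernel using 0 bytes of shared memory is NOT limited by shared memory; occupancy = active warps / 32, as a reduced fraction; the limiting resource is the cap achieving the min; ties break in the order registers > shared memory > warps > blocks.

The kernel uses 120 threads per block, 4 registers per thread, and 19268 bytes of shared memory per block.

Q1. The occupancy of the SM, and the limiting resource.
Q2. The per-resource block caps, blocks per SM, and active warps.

Answer: occupancy 15/16, limited by warps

registers: 204 blocks
shared memory: 3 blocks
warps: 2 blocks
blocks: 24 blocks

Answer: 2 blocks, 30 active warps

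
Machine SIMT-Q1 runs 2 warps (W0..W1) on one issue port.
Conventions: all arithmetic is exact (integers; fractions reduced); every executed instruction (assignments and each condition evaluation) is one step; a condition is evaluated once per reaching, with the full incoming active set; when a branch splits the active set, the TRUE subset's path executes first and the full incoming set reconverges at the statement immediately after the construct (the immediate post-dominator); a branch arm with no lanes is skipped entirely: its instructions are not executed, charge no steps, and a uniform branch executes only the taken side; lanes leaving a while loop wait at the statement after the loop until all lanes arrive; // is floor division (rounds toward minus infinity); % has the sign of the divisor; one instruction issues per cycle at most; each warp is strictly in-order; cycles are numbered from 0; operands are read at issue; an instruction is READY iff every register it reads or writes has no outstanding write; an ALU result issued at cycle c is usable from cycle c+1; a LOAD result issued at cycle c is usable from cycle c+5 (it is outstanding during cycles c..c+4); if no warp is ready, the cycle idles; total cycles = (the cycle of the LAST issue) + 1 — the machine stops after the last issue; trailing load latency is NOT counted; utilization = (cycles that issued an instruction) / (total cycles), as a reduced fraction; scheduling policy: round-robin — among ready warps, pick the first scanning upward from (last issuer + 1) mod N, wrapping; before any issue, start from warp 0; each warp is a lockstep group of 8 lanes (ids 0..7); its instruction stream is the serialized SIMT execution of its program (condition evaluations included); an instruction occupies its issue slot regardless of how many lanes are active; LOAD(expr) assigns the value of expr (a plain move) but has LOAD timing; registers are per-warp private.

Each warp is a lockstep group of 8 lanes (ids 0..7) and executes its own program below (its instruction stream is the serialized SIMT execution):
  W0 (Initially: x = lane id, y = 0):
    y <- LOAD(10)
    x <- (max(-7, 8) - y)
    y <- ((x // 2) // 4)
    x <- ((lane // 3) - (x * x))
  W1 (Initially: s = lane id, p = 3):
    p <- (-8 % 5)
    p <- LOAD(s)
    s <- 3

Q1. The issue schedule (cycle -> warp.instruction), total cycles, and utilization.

cycle 0: W0.I0
cycle 1: W1.I0
cycle 2: W1.I1
cycle 3: W1.I2
cycle 4: idle
cycle 5: W0.I1
cycle 6: W0.I2
cycle 7: W0.I3

Answer: 8 cycles, utilization 7/8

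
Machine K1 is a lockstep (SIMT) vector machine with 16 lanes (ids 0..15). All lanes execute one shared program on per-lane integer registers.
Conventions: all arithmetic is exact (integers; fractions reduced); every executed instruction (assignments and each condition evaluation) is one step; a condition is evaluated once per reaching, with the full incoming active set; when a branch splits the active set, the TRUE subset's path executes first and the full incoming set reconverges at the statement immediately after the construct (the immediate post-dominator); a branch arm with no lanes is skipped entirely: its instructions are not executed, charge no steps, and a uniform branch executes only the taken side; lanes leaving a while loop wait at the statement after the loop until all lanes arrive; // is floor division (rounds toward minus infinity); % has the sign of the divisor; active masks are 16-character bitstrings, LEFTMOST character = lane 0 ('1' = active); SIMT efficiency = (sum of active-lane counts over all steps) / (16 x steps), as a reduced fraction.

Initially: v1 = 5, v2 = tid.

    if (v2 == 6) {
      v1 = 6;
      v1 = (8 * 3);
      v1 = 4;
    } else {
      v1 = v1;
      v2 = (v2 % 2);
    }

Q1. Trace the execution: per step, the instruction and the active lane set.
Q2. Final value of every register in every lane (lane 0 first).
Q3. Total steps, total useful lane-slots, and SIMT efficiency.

step 0: eval (v2 == 6)               1111111111111111
step 1: v1 <- 6                      0000001000000000
step 2: v1 <- (8 * 3)                0000001000000000
step 3: v1 <- 4                      0000001000000000
step 4: v1 <- v1                     1111110111111111
step 5: v2 <- (v2 % 2)               1111110111111111

Answer: 6 steps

v1: 5,5,5,5,5,5,4,5,5,5,5,5,5,5,5,5
v2: 0,1,0,1,0,1,6,1,0,1,0,1,0,1,0,1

steps = 6; useful = 49; efficiency = 49/96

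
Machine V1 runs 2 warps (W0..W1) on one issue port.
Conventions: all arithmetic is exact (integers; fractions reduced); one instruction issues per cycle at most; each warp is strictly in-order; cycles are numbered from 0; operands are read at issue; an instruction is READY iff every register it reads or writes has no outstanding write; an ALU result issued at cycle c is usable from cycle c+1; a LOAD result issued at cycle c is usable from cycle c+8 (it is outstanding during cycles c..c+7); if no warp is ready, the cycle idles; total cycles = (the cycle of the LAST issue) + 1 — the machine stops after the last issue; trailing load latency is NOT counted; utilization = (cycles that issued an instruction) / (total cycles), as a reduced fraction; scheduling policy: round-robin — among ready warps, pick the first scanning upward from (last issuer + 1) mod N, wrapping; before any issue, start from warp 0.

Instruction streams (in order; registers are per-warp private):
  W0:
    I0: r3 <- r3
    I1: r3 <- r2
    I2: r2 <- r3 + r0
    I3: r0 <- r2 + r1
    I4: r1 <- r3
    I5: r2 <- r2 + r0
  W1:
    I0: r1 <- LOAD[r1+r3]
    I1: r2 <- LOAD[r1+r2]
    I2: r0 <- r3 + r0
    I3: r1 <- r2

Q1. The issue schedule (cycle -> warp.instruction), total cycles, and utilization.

cycle 0: W0.I0
cycle 1: W1.I0
cycle 2: W0.I1
cycle 3: W0.I2
cycle 4: W0.I3
cycle 5: W0.I4
cycle 6: W0.I5
cycle 7: idle
cycle 8: idle
cycle 9: W1.I1
cycle 10: W1.I2
cycle 11: idle
cycle 12: idle
cycle 13: idle
cycle 14: idle
cycle 15: idle
cycle 16: idle
cycle 17: W1.I3

Answer: 18 cycles, utilization 5/9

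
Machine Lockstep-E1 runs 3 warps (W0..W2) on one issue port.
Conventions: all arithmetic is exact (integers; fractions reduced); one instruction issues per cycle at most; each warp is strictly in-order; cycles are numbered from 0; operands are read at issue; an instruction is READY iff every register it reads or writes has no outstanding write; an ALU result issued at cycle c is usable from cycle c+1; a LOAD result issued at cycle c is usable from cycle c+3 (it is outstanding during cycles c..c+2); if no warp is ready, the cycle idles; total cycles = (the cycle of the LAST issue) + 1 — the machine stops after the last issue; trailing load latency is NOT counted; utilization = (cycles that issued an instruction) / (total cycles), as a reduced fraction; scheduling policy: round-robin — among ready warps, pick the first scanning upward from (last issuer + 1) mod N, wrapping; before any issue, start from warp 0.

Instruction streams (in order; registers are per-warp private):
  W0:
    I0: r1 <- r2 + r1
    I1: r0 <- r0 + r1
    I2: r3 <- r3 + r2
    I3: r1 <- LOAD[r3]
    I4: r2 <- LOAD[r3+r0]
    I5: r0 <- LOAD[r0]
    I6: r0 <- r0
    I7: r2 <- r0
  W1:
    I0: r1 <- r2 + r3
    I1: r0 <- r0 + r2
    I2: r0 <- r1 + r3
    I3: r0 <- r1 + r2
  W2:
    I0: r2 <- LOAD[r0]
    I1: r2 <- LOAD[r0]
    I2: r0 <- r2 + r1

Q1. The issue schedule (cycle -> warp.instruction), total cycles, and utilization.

cycle 0: W0.I0
cycle 1: W1.I0
cycle 2: W2.I0
cycle 3: W0.I1
cycle 4: W1.I1
cycle 5: W2.I1
cycle 6: W0.I2
cycle 7: W1.I2
cycle 8: W2.I2
cycle 9: W0.I3
cycle 10: W1.I3
cycle 11: W0.I4
cycle 12: W0.I5
cycle 13: idle
cycle 14: idle
cycle 15: W0.I6
cycle 16: W0.I7

Answer: 17 cycles, utilization 15/17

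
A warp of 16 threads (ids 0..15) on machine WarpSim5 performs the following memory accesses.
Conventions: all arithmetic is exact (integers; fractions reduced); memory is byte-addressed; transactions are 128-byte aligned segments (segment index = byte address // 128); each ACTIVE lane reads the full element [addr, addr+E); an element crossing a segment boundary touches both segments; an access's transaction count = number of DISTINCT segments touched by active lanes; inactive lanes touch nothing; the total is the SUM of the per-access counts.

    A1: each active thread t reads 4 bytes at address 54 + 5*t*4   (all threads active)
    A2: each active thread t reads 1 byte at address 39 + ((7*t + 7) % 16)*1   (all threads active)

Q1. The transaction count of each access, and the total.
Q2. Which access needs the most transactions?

A1: 3 transactions
A2: 1 transaction

Answer: 3,1; total 4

Answer: A1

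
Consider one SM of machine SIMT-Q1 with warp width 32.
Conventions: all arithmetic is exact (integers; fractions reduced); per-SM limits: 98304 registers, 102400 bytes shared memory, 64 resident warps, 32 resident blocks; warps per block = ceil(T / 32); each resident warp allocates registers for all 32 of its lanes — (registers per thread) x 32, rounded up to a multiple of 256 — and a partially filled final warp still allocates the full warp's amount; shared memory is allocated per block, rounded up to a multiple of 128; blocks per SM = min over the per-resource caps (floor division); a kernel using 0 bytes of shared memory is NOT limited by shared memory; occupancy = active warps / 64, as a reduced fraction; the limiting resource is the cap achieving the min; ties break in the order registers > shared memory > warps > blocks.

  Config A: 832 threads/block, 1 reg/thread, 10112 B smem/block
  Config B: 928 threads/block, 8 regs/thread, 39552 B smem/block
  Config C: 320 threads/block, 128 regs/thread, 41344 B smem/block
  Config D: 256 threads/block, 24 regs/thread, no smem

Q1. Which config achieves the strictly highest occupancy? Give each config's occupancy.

occupancies: A 13/16, B 29/32, C 5/16, D 1

Answer: D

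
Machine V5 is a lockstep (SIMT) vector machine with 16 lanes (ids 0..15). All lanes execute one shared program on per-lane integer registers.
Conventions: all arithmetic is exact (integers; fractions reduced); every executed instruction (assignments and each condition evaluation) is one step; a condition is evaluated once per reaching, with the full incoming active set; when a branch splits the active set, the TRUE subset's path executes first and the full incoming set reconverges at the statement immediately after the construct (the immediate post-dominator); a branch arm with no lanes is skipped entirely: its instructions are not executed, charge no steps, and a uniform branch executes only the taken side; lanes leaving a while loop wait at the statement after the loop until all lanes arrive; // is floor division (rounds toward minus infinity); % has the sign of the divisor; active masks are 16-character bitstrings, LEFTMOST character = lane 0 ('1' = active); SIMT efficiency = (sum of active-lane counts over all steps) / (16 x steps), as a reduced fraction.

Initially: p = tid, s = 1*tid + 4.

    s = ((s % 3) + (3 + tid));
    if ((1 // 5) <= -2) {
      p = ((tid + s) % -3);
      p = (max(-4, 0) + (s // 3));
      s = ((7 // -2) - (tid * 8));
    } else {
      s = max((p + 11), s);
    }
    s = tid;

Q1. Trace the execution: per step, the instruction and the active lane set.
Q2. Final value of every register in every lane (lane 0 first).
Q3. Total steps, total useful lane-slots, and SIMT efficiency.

step 0: s <- ((s % 3) + (3 + tid))   1111111111111111
step 1: eval ((1 // 5) <= -2)        1111111111111111
step 2: s <- max((p + 11), s)        1111111111111111
step 3: s <- tid                     1111111111111111

Answer: 4 steps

p: 0,1,2,3,4,5,6,7,8,9,10,11,12,13,14,15
s: 0,1,2,3,4,5,6,7,8,9,10,11,12,13,14,15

steps = 4; useful = 64; efficiency = 64/64 = 1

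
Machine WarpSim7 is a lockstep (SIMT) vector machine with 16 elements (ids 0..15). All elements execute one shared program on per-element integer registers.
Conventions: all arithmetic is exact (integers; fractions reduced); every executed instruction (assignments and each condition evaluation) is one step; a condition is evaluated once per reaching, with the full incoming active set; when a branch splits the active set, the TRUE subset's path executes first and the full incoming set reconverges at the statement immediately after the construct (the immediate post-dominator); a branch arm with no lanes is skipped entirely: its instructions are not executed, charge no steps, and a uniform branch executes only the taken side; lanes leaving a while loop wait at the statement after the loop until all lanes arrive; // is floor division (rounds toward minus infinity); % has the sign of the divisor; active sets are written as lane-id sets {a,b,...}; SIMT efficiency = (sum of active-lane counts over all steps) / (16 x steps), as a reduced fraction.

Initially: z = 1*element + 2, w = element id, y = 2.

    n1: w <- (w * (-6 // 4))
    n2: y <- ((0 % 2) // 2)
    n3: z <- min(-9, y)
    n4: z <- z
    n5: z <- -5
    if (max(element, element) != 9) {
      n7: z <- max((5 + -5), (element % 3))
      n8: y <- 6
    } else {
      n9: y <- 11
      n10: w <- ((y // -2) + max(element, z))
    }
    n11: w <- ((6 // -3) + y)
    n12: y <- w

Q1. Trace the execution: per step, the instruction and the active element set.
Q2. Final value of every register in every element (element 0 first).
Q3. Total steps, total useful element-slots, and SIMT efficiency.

step 0: w <- (w * (-6 // 4))         {0,1,2,3,4,5,6,7,8,9,10,11,12,13,14,15}
step 1: y <- ((0 % 2) // 2)          {0,1,2,3,4,5,6,7,8,9,10,11,12,13,14,15}
step 2: z <- min(-9, y)              {0,1,2,3,4,5,6,7,8,9,10,11,12,13,14,15}
step 3: z <- z                       {0,1,2,3,4,5,6,7,8,9,10,11,12,13,14,15}
step 4: z <- -5                      {0,1,2,3,4,5,6,7,8,9,10,11,12,13,14,15}
step 5: eval (max(element, element) != 9) {0,1,2,3,4,5,6,7,8,9,10,11,12,13,14,15}
step 6: z <- max((5 + -5), (element % 3)) {0,1,2,3,4,5,6,7,8,10,11,12,13,14,15}
step 7: y <- 6                       {0,1,2,3,4,5,6,7,8,10,11,12,13,14,15}
step 8: y <- 11                      {9}
step 9: w <- ((y // -2) + max(element, z)) {9}
step 10: w <- ((6 // -3) + y)         {0,1,2,3,4,5,6,7,8,9,10,11,12,13,14,15}
step 11: y <- w                       {0,1,2,3,4,5,6,7,8,9,10,11,12,13,14,15}

Answer: 12 steps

z: 0,1,2,0,1,2,0,1,2,-5,1,2,0,1,2,0
w: 4,4,4,4,4,4,4,4,4,9,4,4,4,4,4,4
y: 4,4,4,4,4,4,4,4,4,9,4,4,4,4,4,4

steps = 12; useful = 160; efficiency = 160/192 = 5/6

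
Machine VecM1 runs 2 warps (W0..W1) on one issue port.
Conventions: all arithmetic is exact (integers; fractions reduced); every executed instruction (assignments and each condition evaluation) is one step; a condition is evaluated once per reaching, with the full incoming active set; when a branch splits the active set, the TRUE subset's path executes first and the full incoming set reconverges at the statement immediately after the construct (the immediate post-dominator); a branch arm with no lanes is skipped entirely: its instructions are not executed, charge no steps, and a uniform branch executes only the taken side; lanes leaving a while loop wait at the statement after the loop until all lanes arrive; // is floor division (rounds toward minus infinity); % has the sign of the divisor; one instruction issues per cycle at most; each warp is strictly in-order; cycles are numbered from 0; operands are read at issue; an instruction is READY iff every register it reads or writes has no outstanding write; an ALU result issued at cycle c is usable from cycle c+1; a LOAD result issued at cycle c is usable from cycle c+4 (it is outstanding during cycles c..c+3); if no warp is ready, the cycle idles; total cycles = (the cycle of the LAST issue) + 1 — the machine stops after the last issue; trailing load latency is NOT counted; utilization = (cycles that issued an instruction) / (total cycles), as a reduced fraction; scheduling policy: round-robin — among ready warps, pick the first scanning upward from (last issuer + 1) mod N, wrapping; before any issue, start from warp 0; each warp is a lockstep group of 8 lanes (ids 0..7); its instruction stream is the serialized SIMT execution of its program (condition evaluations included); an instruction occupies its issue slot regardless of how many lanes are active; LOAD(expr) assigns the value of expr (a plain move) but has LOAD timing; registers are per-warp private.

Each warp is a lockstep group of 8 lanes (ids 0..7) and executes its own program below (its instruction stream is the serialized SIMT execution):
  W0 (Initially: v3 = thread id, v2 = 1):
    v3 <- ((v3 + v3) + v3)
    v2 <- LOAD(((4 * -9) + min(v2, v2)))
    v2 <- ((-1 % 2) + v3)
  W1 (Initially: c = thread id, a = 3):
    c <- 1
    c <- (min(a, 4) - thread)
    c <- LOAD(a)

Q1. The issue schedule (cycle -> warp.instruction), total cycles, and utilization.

cycle 0: W0.I0
cycle 1: W1.I0
cycle 2: W0.I1
cycle 3: W1.I1
cycle 4: W1.I2
cycle 5: idle
cycle 6: W0.I2

Answer: 7 cycles, utilization 6/7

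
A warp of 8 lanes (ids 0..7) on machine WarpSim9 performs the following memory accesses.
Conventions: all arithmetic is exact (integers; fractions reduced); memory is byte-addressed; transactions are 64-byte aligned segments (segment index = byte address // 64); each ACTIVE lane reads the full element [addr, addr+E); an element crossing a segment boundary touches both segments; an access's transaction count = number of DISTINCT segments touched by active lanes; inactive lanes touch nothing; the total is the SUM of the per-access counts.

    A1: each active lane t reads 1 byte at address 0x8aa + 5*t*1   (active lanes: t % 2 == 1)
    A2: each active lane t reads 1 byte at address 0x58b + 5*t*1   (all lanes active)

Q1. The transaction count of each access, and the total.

A1: 2 transactions
A2: 1 transaction

Answer: 2,1; total 3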